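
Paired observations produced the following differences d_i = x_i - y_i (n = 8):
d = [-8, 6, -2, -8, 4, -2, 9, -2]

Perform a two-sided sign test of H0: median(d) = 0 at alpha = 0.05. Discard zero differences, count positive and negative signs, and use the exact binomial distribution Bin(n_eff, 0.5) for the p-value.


Step 1: Discard zero differences. Original n = 8; n_eff = number of nonzero differences = 8.
Nonzero differences (with sign): -8, +6, -2, -8, +4, -2, +9, -2
Step 2: Count signs: positive = 3, negative = 5.
Step 3: Under H0: P(positive) = 0.5, so the number of positives S ~ Bin(8, 0.5).
Step 4: Two-sided exact p-value = sum of Bin(8,0.5) probabilities at or below the observed probability = 0.726562.
Step 5: alpha = 0.05. fail to reject H0.

n_eff = 8, pos = 3, neg = 5, p = 0.726562, fail to reject H0.


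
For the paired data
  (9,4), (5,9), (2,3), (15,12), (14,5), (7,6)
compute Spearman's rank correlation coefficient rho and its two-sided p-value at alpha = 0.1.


Step 1: Rank x and y separately (midranks; no ties here).
rank(x): 9->4, 5->2, 2->1, 15->6, 14->5, 7->3
rank(y): 4->2, 9->5, 3->1, 12->6, 5->3, 6->4
Step 2: d_i = R_x(i) - R_y(i); compute d_i^2.
  (4-2)^2=4, (2-5)^2=9, (1-1)^2=0, (6-6)^2=0, (5-3)^2=4, (3-4)^2=1
sum(d^2) = 18.
Step 3: rho = 1 - 6*18 / (6*(6^2 - 1)) = 1 - 108/210 = 0.485714.
Step 4: Under H0, t = rho * sqrt((n-2)/(1-rho^2)) = 1.1113 ~ t(4).
Step 5: Two-sided p-value from the t-distribution with 4 df = 0.328723.
Step 6: alpha = 0.1. fail to reject H0.

rho = 0.4857, p = 0.328723, fail to reject H0 at alpha = 0.1.


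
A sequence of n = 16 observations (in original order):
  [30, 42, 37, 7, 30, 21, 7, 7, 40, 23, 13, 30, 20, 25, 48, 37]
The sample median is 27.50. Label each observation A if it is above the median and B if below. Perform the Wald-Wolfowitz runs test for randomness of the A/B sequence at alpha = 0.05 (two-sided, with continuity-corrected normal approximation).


Step 1: Compute median = 27.50; label A = above, B = below.
Labels in order: AAABABBBABBABBAA  (n_A = 8, n_B = 8)
Step 2: Count runs R = 9.
Step 3: Under H0 (random ordering), E[R] = 2*n_A*n_B/(n_A+n_B) + 1 = 2*8*8/16 + 1 = 9.0000.
        Var[R] = 2*n_A*n_B*(2*n_A*n_B - n_A - n_B) / ((n_A+n_B)^2 * (n_A+n_B-1)) = 14336/3840 = 3.7333.
        SD[R] = 1.9322.
Step 4: R = E[R], so z = 0 with no continuity correction.
Step 5: Two-sided p-value via normal approximation = 2*(1 - Phi(|z|)) = 1.000000.
Step 6: alpha = 0.05. fail to reject H0.

R = 9, z = 0.0000, p = 1.000000, fail to reject H0.


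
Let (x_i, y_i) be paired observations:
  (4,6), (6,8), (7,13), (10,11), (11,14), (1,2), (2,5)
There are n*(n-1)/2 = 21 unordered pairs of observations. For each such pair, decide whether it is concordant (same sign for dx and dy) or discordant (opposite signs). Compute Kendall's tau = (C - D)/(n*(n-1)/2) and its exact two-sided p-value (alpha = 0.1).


Step 1: Enumerate the 21 unordered pairs (i,j) with i<j and classify each by sign(x_j-x_i) * sign(y_j-y_i).
  (1,2):dx=+2,dy=+2->C; (1,3):dx=+3,dy=+7->C; (1,4):dx=+6,dy=+5->C; (1,5):dx=+7,dy=+8->C
  (1,6):dx=-3,dy=-4->C; (1,7):dx=-2,dy=-1->C; (2,3):dx=+1,dy=+5->C; (2,4):dx=+4,dy=+3->C
  (2,5):dx=+5,dy=+6->C; (2,6):dx=-5,dy=-6->C; (2,7):dx=-4,dy=-3->C; (3,4):dx=+3,dy=-2->D
  (3,5):dx=+4,dy=+1->C; (3,6):dx=-6,dy=-11->C; (3,7):dx=-5,dy=-8->C; (4,5):dx=+1,dy=+3->C
  (4,6):dx=-9,dy=-9->C; (4,7):dx=-8,dy=-6->C; (5,6):dx=-10,dy=-12->C; (5,7):dx=-9,dy=-9->C
  (6,7):dx=+1,dy=+3->C
Step 2: C = 20, D = 1, total pairs = 21.
Step 3: tau = (C - D)/(n(n-1)/2) = (20 - 1)/21 = 0.904762.
Step 4: Exact two-sided p-value (enumerate n! = 5040 permutations of y under H0): p = 0.002778.
Step 5: alpha = 0.1. reject H0.

tau_b = 0.9048 (C=20, D=1), p = 0.002778, reject H0.


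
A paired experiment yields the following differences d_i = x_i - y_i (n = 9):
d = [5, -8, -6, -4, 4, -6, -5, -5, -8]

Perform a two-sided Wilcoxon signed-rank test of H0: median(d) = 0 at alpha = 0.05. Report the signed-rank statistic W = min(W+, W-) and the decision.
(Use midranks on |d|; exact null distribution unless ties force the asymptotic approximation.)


Step 1: Drop any zero differences (none here) and take |d_i|.
|d| = [5, 8, 6, 4, 4, 6, 5, 5, 8]
Step 2: Midrank |d_i| (ties get averaged ranks).
ranks: |5|->4, |8|->8.5, |6|->6.5, |4|->1.5, |4|->1.5, |6|->6.5, |5|->4, |5|->4, |8|->8.5
Step 3: Attach original signs; sum ranks with positive sign and with negative sign.
W+ = 4 + 1.5 = 5.5
W- = 8.5 + 6.5 + 1.5 + 6.5 + 4 + 4 + 8.5 = 39.5
(Check: W+ + W- = 45 should equal n(n+1)/2 = 45.)
Step 4: Test statistic W = min(W+, W-) = 5.5.
Step 5: Ties in |d|, so use the tie-corrected normal approximation.
        E[W] = n(n+1)/4 = 9*10/4 = 22.5.
        Tie groups: |d|=4 (t=2), |d|=5 (t=3), |d|=6 (t=2), |d|=8 (t=2); sum(t^3 - t) = 42.
        Var[W] = n(n+1)(2n+1)/24 - sum(t^3-t)/48 = 1710/24 - 42/48 = 70.375.
        z = (W - E[W]) / sqrt(Var[W]) = (5.5 - 22.5) / 8.3890 = -2.0265.
        Two-sided p = 2*Phi(z) = 0.042717.
Step 6: alpha = 0.05. reject H0.

W+ = 5.5, W- = 39.5, W = min = 5.5, p = 0.042717, reject H0.


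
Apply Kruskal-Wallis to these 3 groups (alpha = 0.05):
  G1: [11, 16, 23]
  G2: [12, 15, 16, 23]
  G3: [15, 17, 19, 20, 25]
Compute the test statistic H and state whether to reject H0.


Step 1: Combine all N = 12 observations and assign midranks.
sorted (value, group, rank): (11,G1,1), (12,G2,2), (15,G2,3.5), (15,G3,3.5), (16,G1,5.5), (16,G2,5.5), (17,G3,7), (19,G3,8), (20,G3,9), (23,G1,10.5), (23,G2,10.5), (25,G3,12)
Step 2: Sum ranks within each group.
R_1 = 17 (n_1 = 3)
R_2 = 21.5 (n_2 = 4)
R_3 = 39.5 (n_3 = 5)
Step 3: H = 12/(N(N+1)) * sum(R_i^2/n_i) - 3(N+1)
     = 12/(12*13) * (17^2/3 + 21.5^2/4 + 39.5^2/5) - 3*13
     = 0.076923 * 523.946 - 39
     = 1.303526.
Step 4: Ties present; correction factor C = 1 - 18/(12^3 - 12) = 0.989510. Corrected H = 1.303526 / 0.989510 = 1.317344.
Step 5: Under H0, H ~ chi^2(2); p-value = 0.517538.
Step 6: alpha = 0.05. fail to reject H0.

H = 1.3173, df = 2, p = 0.517538, fail to reject H0.


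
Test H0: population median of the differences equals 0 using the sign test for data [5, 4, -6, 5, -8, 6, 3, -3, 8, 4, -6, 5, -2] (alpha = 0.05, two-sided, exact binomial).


Step 1: Discard zero differences. Original n = 13; n_eff = number of nonzero differences = 13.
Nonzero differences (with sign): +5, +4, -6, +5, -8, +6, +3, -3, +8, +4, -6, +5, -2
Step 2: Count signs: positive = 8, negative = 5.
Step 3: Under H0: P(positive) = 0.5, so the number of positives S ~ Bin(13, 0.5).
Step 4: Two-sided exact p-value = sum of Bin(13,0.5) probabilities at or below the observed probability = 0.581055.
Step 5: alpha = 0.05. fail to reject H0.

n_eff = 13, pos = 8, neg = 5, p = 0.581055, fail to reject H0.


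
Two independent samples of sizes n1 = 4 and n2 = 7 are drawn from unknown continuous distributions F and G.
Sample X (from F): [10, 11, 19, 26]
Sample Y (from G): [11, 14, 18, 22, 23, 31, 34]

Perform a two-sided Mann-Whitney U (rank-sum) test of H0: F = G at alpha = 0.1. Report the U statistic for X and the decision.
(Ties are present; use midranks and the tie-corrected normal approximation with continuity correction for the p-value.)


Step 1: Combine and sort all 11 observations; assign midranks.
sorted (value, group): (10,X), (11,X), (11,Y), (14,Y), (18,Y), (19,X), (22,Y), (23,Y), (26,X), (31,Y), (34,Y)
ranks: 10->1, 11->2.5, 11->2.5, 14->4, 18->5, 19->6, 22->7, 23->8, 26->9, 31->10, 34->11
Step 2: Rank sum for X: R1 = 1 + 2.5 + 6 + 9 = 18.5.
Step 3: U_X = R1 - n1(n1+1)/2 = 18.5 - 4*5/2 = 18.5 - 10 = 8.5.
       U_Y = n1*n2 - U_X = 28 - 8.5 = 19.5.
Step 4: Ties are present, so use the tie-corrected normal approximation (with continuity correction) for the p-value.
Step 5: p-value = 0.343605; compare to alpha = 0.1. fail to reject H0.

U_X = 8.5, p = 0.343605, fail to reject H0 at alpha = 0.1.


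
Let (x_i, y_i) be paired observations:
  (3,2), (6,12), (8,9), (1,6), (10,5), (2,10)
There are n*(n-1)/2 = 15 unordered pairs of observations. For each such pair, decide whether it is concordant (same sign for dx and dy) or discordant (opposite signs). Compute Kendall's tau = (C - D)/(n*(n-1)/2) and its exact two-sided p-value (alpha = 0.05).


Step 1: Enumerate the 15 unordered pairs (i,j) with i<j and classify each by sign(x_j-x_i) * sign(y_j-y_i).
  (1,2):dx=+3,dy=+10->C; (1,3):dx=+5,dy=+7->C; (1,4):dx=-2,dy=+4->D; (1,5):dx=+7,dy=+3->C
  (1,6):dx=-1,dy=+8->D; (2,3):dx=+2,dy=-3->D; (2,4):dx=-5,dy=-6->C; (2,5):dx=+4,dy=-7->D
  (2,6):dx=-4,dy=-2->C; (3,4):dx=-7,dy=-3->C; (3,5):dx=+2,dy=-4->D; (3,6):dx=-6,dy=+1->D
  (4,5):dx=+9,dy=-1->D; (4,6):dx=+1,dy=+4->C; (5,6):dx=-8,dy=+5->D
Step 2: C = 7, D = 8, total pairs = 15.
Step 3: tau = (C - D)/(n(n-1)/2) = (7 - 8)/15 = -0.066667.
Step 4: Exact two-sided p-value (enumerate n! = 720 permutations of y under H0): p = 1.000000.
Step 5: alpha = 0.05. fail to reject H0.

tau_b = -0.0667 (C=7, D=8), p = 1.000000, fail to reject H0.


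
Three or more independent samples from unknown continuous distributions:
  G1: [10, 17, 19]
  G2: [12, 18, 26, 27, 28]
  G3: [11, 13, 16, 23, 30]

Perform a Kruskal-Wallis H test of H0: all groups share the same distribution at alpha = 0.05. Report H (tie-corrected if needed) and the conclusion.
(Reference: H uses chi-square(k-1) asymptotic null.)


Step 1: Combine all N = 13 observations and assign midranks.
sorted (value, group, rank): (10,G1,1), (11,G3,2), (12,G2,3), (13,G3,4), (16,G3,5), (17,G1,6), (18,G2,7), (19,G1,8), (23,G3,9), (26,G2,10), (27,G2,11), (28,G2,12), (30,G3,13)
Step 2: Sum ranks within each group.
R_1 = 15 (n_1 = 3)
R_2 = 43 (n_2 = 5)
R_3 = 33 (n_3 = 5)
Step 3: H = 12/(N(N+1)) * sum(R_i^2/n_i) - 3(N+1)
     = 12/(13*14) * (15^2/3 + 43^2/5 + 33^2/5) - 3*14
     = 0.065934 * 662.6 - 42
     = 1.687912.
Step 4: No ties, so H is used without correction.
Step 5: Under H0, H ~ chi^2(2); p-value = 0.430006.
Step 6: alpha = 0.05. fail to reject H0.

H = 1.6879, df = 2, p = 0.430006, fail to reject H0.


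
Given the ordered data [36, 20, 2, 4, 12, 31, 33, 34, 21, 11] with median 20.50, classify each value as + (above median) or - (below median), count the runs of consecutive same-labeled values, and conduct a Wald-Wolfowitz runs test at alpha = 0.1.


Step 1: Compute median = 20.50; label A = above, B = below.
Labels in order: ABBBBAAAAB  (n_A = 5, n_B = 5)
Step 2: Count runs R = 4.
Step 3: Under H0 (random ordering), E[R] = 2*n_A*n_B/(n_A+n_B) + 1 = 2*5*5/10 + 1 = 6.0000.
        Var[R] = 2*n_A*n_B*(2*n_A*n_B - n_A - n_B) / ((n_A+n_B)^2 * (n_A+n_B-1)) = 2000/900 = 2.2222.
        SD[R] = 1.4907.
Step 4: Continuity-corrected z = (R + 0.5 - E[R]) / SD[R] = (4 + 0.5 - 6.0000) / 1.4907 = -1.0062.
Step 5: Two-sided p-value via normal approximation = 2*(1 - Phi(|z|)) = 0.314305.
Step 6: alpha = 0.1. fail to reject H0.

R = 4, z = -1.0062, p = 0.314305, fail to reject H0.


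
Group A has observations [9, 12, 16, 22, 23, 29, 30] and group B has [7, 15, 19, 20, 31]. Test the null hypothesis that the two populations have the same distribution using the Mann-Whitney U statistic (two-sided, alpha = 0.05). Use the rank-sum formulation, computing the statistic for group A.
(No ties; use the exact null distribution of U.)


Step 1: Combine and sort all 12 observations; assign midranks.
sorted (value, group): (7,Y), (9,X), (12,X), (15,Y), (16,X), (19,Y), (20,Y), (22,X), (23,X), (29,X), (30,X), (31,Y)
ranks: 7->1, 9->2, 12->3, 15->4, 16->5, 19->6, 20->7, 22->8, 23->9, 29->10, 30->11, 31->12
Step 2: Rank sum for X: R1 = 2 + 3 + 5 + 8 + 9 + 10 + 11 = 48.
Step 3: U_X = R1 - n1(n1+1)/2 = 48 - 7*8/2 = 48 - 28 = 20.
       U_Y = n1*n2 - U_X = 35 - 20 = 15.
Step 4: No ties, so the exact null distribution of U (based on enumerating the C(12,7) = 792 equally likely rank assignments) gives the two-sided p-value.
Step 5: p-value = 0.755051; compare to alpha = 0.05. fail to reject H0.

U_X = 20, p = 0.755051, fail to reject H0 at alpha = 0.05.


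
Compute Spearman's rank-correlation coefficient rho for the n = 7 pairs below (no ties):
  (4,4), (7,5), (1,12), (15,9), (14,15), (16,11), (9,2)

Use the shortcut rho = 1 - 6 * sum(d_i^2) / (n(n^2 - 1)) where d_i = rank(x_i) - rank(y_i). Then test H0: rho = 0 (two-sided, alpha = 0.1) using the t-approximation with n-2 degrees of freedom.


Step 1: Rank x and y separately (midranks; no ties here).
rank(x): 4->2, 7->3, 1->1, 15->6, 14->5, 16->7, 9->4
rank(y): 4->2, 5->3, 12->6, 9->4, 15->7, 11->5, 2->1
Step 2: d_i = R_x(i) - R_y(i); compute d_i^2.
  (2-2)^2=0, (3-3)^2=0, (1-6)^2=25, (6-4)^2=4, (5-7)^2=4, (7-5)^2=4, (4-1)^2=9
sum(d^2) = 46.
Step 3: rho = 1 - 6*46 / (7*(7^2 - 1)) = 1 - 276/336 = 0.178571.
Step 4: Under H0, t = rho * sqrt((n-2)/(1-rho^2)) = 0.4058 ~ t(5).
Step 5: Two-sided p-value from the t-distribution with 5 df = 0.701658.
Step 6: alpha = 0.1. fail to reject H0.

rho = 0.1786, p = 0.701658, fail to reject H0 at alpha = 0.1.


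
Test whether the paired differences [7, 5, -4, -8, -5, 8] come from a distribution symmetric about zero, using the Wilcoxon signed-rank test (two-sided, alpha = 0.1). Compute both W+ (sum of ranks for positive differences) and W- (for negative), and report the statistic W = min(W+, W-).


Step 1: Drop any zero differences (none here) and take |d_i|.
|d| = [7, 5, 4, 8, 5, 8]
Step 2: Midrank |d_i| (ties get averaged ranks).
ranks: |7|->4, |5|->2.5, |4|->1, |8|->5.5, |5|->2.5, |8|->5.5
Step 3: Attach original signs; sum ranks with positive sign and with negative sign.
W+ = 4 + 2.5 + 5.5 = 12
W- = 1 + 5.5 + 2.5 = 9
(Check: W+ + W- = 21 should equal n(n+1)/2 = 21.)
Step 4: Test statistic W = min(W+, W-) = 9.
Step 5: Ties in |d|, so use the tie-corrected normal approximation.
        E[W] = n(n+1)/4 = 6*7/4 = 10.5.
        Tie groups: |d|=5 (t=2), |d|=8 (t=2); sum(t^3 - t) = 12.
        Var[W] = n(n+1)(2n+1)/24 - sum(t^3-t)/48 = 546/24 - 12/48 = 22.5.
        z = (W - E[W]) / sqrt(Var[W]) = (9 - 10.5) / 4.7434 = -0.3162.
        Two-sided p = 2*Phi(z) = 0.751830.
Step 6: alpha = 0.1. fail to reject H0.

W+ = 12, W- = 9, W = min = 9, p = 0.751830, fail to reject H0.


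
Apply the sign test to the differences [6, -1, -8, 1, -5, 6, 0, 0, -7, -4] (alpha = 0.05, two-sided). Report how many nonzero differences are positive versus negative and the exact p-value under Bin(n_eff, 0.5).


Step 1: Discard zero differences. Original n = 10; n_eff = number of nonzero differences = 8.
Nonzero differences (with sign): +6, -1, -8, +1, -5, +6, -7, -4
Step 2: Count signs: positive = 3, negative = 5.
Step 3: Under H0: P(positive) = 0.5, so the number of positives S ~ Bin(8, 0.5).
Step 4: Two-sided exact p-value = sum of Bin(8,0.5) probabilities at or below the observed probability = 0.726562.
Step 5: alpha = 0.05. fail to reject H0.

n_eff = 8, pos = 3, neg = 5, p = 0.726562, fail to reject H0.


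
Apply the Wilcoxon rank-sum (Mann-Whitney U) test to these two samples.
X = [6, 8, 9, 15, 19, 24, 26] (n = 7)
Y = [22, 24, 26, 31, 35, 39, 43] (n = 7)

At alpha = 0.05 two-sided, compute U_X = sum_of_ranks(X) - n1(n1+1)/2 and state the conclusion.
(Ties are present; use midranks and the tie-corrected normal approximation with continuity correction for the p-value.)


Step 1: Combine and sort all 14 observations; assign midranks.
sorted (value, group): (6,X), (8,X), (9,X), (15,X), (19,X), (22,Y), (24,X), (24,Y), (26,X), (26,Y), (31,Y), (35,Y), (39,Y), (43,Y)
ranks: 6->1, 8->2, 9->3, 15->4, 19->5, 22->6, 24->7.5, 24->7.5, 26->9.5, 26->9.5, 31->11, 35->12, 39->13, 43->14
Step 2: Rank sum for X: R1 = 1 + 2 + 3 + 4 + 5 + 7.5 + 9.5 = 32.
Step 3: U_X = R1 - n1(n1+1)/2 = 32 - 7*8/2 = 32 - 28 = 4.
       U_Y = n1*n2 - U_X = 49 - 4 = 45.
Step 4: Ties are present, so use the tie-corrected normal approximation (with continuity correction) for the p-value.
Step 5: p-value = 0.010433; compare to alpha = 0.05. reject H0.

U_X = 4, p = 0.010433, reject H0 at alpha = 0.05.


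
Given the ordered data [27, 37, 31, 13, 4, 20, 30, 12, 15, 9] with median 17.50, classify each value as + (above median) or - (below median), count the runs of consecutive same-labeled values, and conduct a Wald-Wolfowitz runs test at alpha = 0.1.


Step 1: Compute median = 17.50; label A = above, B = below.
Labels in order: AAABBAABBB  (n_A = 5, n_B = 5)
Step 2: Count runs R = 4.
Step 3: Under H0 (random ordering), E[R] = 2*n_A*n_B/(n_A+n_B) + 1 = 2*5*5/10 + 1 = 6.0000.
        Var[R] = 2*n_A*n_B*(2*n_A*n_B - n_A - n_B) / ((n_A+n_B)^2 * (n_A+n_B-1)) = 2000/900 = 2.2222.
        SD[R] = 1.4907.
Step 4: Continuity-corrected z = (R + 0.5 - E[R]) / SD[R] = (4 + 0.5 - 6.0000) / 1.4907 = -1.0062.
Step 5: Two-sided p-value via normal approximation = 2*(1 - Phi(|z|)) = 0.314305.
Step 6: alpha = 0.1. fail to reject H0.

R = 4, z = -1.0062, p = 0.314305, fail to reject H0.


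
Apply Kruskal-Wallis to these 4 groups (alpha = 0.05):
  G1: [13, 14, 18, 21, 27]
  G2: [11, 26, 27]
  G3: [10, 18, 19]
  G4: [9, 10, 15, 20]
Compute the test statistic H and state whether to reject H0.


Step 1: Combine all N = 15 observations and assign midranks.
sorted (value, group, rank): (9,G4,1), (10,G3,2.5), (10,G4,2.5), (11,G2,4), (13,G1,5), (14,G1,6), (15,G4,7), (18,G1,8.5), (18,G3,8.5), (19,G3,10), (20,G4,11), (21,G1,12), (26,G2,13), (27,G1,14.5), (27,G2,14.5)
Step 2: Sum ranks within each group.
R_1 = 46 (n_1 = 5)
R_2 = 31.5 (n_2 = 3)
R_3 = 21 (n_3 = 3)
R_4 = 21.5 (n_4 = 4)
Step 3: H = 12/(N(N+1)) * sum(R_i^2/n_i) - 3(N+1)
     = 12/(15*16) * (46^2/5 + 31.5^2/3 + 21^2/3 + 21.5^2/4) - 3*16
     = 0.050000 * 1016.51 - 48
     = 2.825625.
Step 4: Ties present; correction factor C = 1 - 18/(15^3 - 15) = 0.994643. Corrected H = 2.825625 / 0.994643 = 2.840844.
Step 5: Under H0, H ~ chi^2(3); p-value = 0.416820.
Step 6: alpha = 0.05. fail to reject H0.

H = 2.8408, df = 3, p = 0.416820, fail to reject H0.


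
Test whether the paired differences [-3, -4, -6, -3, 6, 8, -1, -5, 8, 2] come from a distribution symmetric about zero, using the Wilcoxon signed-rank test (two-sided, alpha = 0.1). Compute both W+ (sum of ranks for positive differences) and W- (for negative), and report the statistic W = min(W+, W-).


Step 1: Drop any zero differences (none here) and take |d_i|.
|d| = [3, 4, 6, 3, 6, 8, 1, 5, 8, 2]
Step 2: Midrank |d_i| (ties get averaged ranks).
ranks: |3|->3.5, |4|->5, |6|->7.5, |3|->3.5, |6|->7.5, |8|->9.5, |1|->1, |5|->6, |8|->9.5, |2|->2
Step 3: Attach original signs; sum ranks with positive sign and with negative sign.
W+ = 7.5 + 9.5 + 9.5 + 2 = 28.5
W- = 3.5 + 5 + 7.5 + 3.5 + 1 + 6 = 26.5
(Check: W+ + W- = 55 should equal n(n+1)/2 = 55.)
Step 4: Test statistic W = min(W+, W-) = 26.5.
Step 5: Ties in |d|, so use the tie-corrected normal approximation.
        E[W] = n(n+1)/4 = 10*11/4 = 27.5.
        Tie groups: |d|=3 (t=2), |d|=6 (t=2), |d|=8 (t=2); sum(t^3 - t) = 18.
        Var[W] = n(n+1)(2n+1)/24 - sum(t^3-t)/48 = 2310/24 - 18/48 = 95.875.
        z = (W - E[W]) / sqrt(Var[W]) = (26.5 - 27.5) / 9.7916 = -0.1021.
        Two-sided p = 2*Phi(z) = 0.918655.
Step 6: alpha = 0.1. fail to reject H0.

W+ = 28.5, W- = 26.5, W = min = 26.5, p = 0.918655, fail to reject H0.


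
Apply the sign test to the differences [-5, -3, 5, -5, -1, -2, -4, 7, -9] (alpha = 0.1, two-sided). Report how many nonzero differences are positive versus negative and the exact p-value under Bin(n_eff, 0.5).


Step 1: Discard zero differences. Original n = 9; n_eff = number of nonzero differences = 9.
Nonzero differences (with sign): -5, -3, +5, -5, -1, -2, -4, +7, -9
Step 2: Count signs: positive = 2, negative = 7.
Step 3: Under H0: P(positive) = 0.5, so the number of positives S ~ Bin(9, 0.5).
Step 4: Two-sided exact p-value = sum of Bin(9,0.5) probabilities at or below the observed probability = 0.179688.
Step 5: alpha = 0.1. fail to reject H0.

n_eff = 9, pos = 2, neg = 7, p = 0.179688, fail to reject H0.


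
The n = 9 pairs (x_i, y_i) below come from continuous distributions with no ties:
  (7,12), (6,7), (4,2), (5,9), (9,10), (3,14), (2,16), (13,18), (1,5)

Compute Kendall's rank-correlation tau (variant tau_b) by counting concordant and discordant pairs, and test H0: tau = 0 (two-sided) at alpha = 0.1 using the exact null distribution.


Step 1: Enumerate the 36 unordered pairs (i,j) with i<j and classify each by sign(x_j-x_i) * sign(y_j-y_i).
  (1,2):dx=-1,dy=-5->C; (1,3):dx=-3,dy=-10->C; (1,4):dx=-2,dy=-3->C; (1,5):dx=+2,dy=-2->D
  (1,6):dx=-4,dy=+2->D; (1,7):dx=-5,dy=+4->D; (1,8):dx=+6,dy=+6->C; (1,9):dx=-6,dy=-7->C
  (2,3):dx=-2,dy=-5->C; (2,4):dx=-1,dy=+2->D; (2,5):dx=+3,dy=+3->C; (2,6):dx=-3,dy=+7->D
  (2,7):dx=-4,dy=+9->D; (2,8):dx=+7,dy=+11->C; (2,9):dx=-5,dy=-2->C; (3,4):dx=+1,dy=+7->C
  (3,5):dx=+5,dy=+8->C; (3,6):dx=-1,dy=+12->D; (3,7):dx=-2,dy=+14->D; (3,8):dx=+9,dy=+16->C
  (3,9):dx=-3,dy=+3->D; (4,5):dx=+4,dy=+1->C; (4,6):dx=-2,dy=+5->D; (4,7):dx=-3,dy=+7->D
  (4,8):dx=+8,dy=+9->C; (4,9):dx=-4,dy=-4->C; (5,6):dx=-6,dy=+4->D; (5,7):dx=-7,dy=+6->D
  (5,8):dx=+4,dy=+8->C; (5,9):dx=-8,dy=-5->C; (6,7):dx=-1,dy=+2->D; (6,8):dx=+10,dy=+4->C
  (6,9):dx=-2,dy=-9->C; (7,8):dx=+11,dy=+2->C; (7,9):dx=-1,dy=-11->C; (8,9):dx=-12,dy=-13->C
Step 2: C = 22, D = 14, total pairs = 36.
Step 3: tau = (C - D)/(n(n-1)/2) = (22 - 14)/36 = 0.222222.
Step 4: Exact two-sided p-value (enumerate n! = 362880 permutations of y under H0): p = 0.476709.
Step 5: alpha = 0.1. fail to reject H0.

tau_b = 0.2222 (C=22, D=14), p = 0.476709, fail to reject H0.


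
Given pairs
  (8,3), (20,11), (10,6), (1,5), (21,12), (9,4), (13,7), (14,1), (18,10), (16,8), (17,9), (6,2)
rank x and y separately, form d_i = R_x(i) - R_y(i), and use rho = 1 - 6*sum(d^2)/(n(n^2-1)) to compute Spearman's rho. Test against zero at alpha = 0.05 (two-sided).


Step 1: Rank x and y separately (midranks; no ties here).
rank(x): 8->3, 20->11, 10->5, 1->1, 21->12, 9->4, 13->6, 14->7, 18->10, 16->8, 17->9, 6->2
rank(y): 3->3, 11->11, 6->6, 5->5, 12->12, 4->4, 7->7, 1->1, 10->10, 8->8, 9->9, 2->2
Step 2: d_i = R_x(i) - R_y(i); compute d_i^2.
  (3-3)^2=0, (11-11)^2=0, (5-6)^2=1, (1-5)^2=16, (12-12)^2=0, (4-4)^2=0, (6-7)^2=1, (7-1)^2=36, (10-10)^2=0, (8-8)^2=0, (9-9)^2=0, (2-2)^2=0
sum(d^2) = 54.
Step 3: rho = 1 - 6*54 / (12*(12^2 - 1)) = 1 - 324/1716 = 0.811189.
Step 4: Under H0, t = rho * sqrt((n-2)/(1-rho^2)) = 4.3866 ~ t(10).
Step 5: Two-sided p-value from the t-distribution with 10 df = 0.001363.
Step 6: alpha = 0.05. reject H0.

rho = 0.8112, p = 0.001363, reject H0 at alpha = 0.05.


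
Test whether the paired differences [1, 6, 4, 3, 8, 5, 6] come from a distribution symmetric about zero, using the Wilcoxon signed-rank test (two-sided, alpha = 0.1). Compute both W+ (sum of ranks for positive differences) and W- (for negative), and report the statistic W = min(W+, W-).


Step 1: Drop any zero differences (none here) and take |d_i|.
|d| = [1, 6, 4, 3, 8, 5, 6]
Step 2: Midrank |d_i| (ties get averaged ranks).
ranks: |1|->1, |6|->5.5, |4|->3, |3|->2, |8|->7, |5|->4, |6|->5.5
Step 3: Attach original signs; sum ranks with positive sign and with negative sign.
W+ = 1 + 5.5 + 3 + 2 + 7 + 4 + 5.5 = 28
W- = 0 = 0
(Check: W+ + W- = 28 should equal n(n+1)/2 = 28.)
Step 4: Test statistic W = min(W+, W-) = 0.
Step 5: Ties in |d|, so use the tie-corrected normal approximation.
        E[W] = n(n+1)/4 = 7*8/4 = 14.
        Tie groups: |d|=6 (t=2); sum(t^3 - t) = 6.
        Var[W] = n(n+1)(2n+1)/24 - sum(t^3-t)/48 = 840/24 - 6/48 = 34.875.
        z = (W - E[W]) / sqrt(Var[W]) = (0 - 14) / 5.9055 = -2.3707.
        Two-sided p = 2*Phi(z) = 0.017756.
Step 6: alpha = 0.1. reject H0.

W+ = 28, W- = 0, W = min = 0, p = 0.017756, reject H0.


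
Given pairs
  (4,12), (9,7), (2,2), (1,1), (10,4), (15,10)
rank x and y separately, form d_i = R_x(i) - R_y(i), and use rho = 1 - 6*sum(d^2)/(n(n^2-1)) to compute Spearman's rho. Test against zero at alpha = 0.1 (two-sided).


Step 1: Rank x and y separately (midranks; no ties here).
rank(x): 4->3, 9->4, 2->2, 1->1, 10->5, 15->6
rank(y): 12->6, 7->4, 2->2, 1->1, 4->3, 10->5
Step 2: d_i = R_x(i) - R_y(i); compute d_i^2.
  (3-6)^2=9, (4-4)^2=0, (2-2)^2=0, (1-1)^2=0, (5-3)^2=4, (6-5)^2=1
sum(d^2) = 14.
Step 3: rho = 1 - 6*14 / (6*(6^2 - 1)) = 1 - 84/210 = 0.600000.
Step 4: Under H0, t = rho * sqrt((n-2)/(1-rho^2)) = 1.5000 ~ t(4).
Step 5: Two-sided p-value from the t-distribution with 4 df = 0.208000.
Step 6: alpha = 0.1. fail to reject H0.

rho = 0.6000, p = 0.208000, fail to reject H0 at alpha = 0.1.


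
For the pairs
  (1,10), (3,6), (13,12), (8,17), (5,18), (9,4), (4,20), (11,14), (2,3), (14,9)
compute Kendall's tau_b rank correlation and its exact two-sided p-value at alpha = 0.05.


Step 1: Enumerate the 45 unordered pairs (i,j) with i<j and classify each by sign(x_j-x_i) * sign(y_j-y_i).
  (1,2):dx=+2,dy=-4->D; (1,3):dx=+12,dy=+2->C; (1,4):dx=+7,dy=+7->C; (1,5):dx=+4,dy=+8->C
  (1,6):dx=+8,dy=-6->D; (1,7):dx=+3,dy=+10->C; (1,8):dx=+10,dy=+4->C; (1,9):dx=+1,dy=-7->D
  (1,10):dx=+13,dy=-1->D; (2,3):dx=+10,dy=+6->C; (2,4):dx=+5,dy=+11->C; (2,5):dx=+2,dy=+12->C
  (2,6):dx=+6,dy=-2->D; (2,7):dx=+1,dy=+14->C; (2,8):dx=+8,dy=+8->C; (2,9):dx=-1,dy=-3->C
  (2,10):dx=+11,dy=+3->C; (3,4):dx=-5,dy=+5->D; (3,5):dx=-8,dy=+6->D; (3,6):dx=-4,dy=-8->C
  (3,7):dx=-9,dy=+8->D; (3,8):dx=-2,dy=+2->D; (3,9):dx=-11,dy=-9->C; (3,10):dx=+1,dy=-3->D
  (4,5):dx=-3,dy=+1->D; (4,6):dx=+1,dy=-13->D; (4,7):dx=-4,dy=+3->D; (4,8):dx=+3,dy=-3->D
  (4,9):dx=-6,dy=-14->C; (4,10):dx=+6,dy=-8->D; (5,6):dx=+4,dy=-14->D; (5,7):dx=-1,dy=+2->D
  (5,8):dx=+6,dy=-4->D; (5,9):dx=-3,dy=-15->C; (5,10):dx=+9,dy=-9->D; (6,7):dx=-5,dy=+16->D
  (6,8):dx=+2,dy=+10->C; (6,9):dx=-7,dy=-1->C; (6,10):dx=+5,dy=+5->C; (7,8):dx=+7,dy=-6->D
  (7,9):dx=-2,dy=-17->C; (7,10):dx=+10,dy=-11->D; (8,9):dx=-9,dy=-11->C; (8,10):dx=+3,dy=-5->D
  (9,10):dx=+12,dy=+6->C
Step 2: C = 22, D = 23, total pairs = 45.
Step 3: tau = (C - D)/(n(n-1)/2) = (22 - 23)/45 = -0.022222.
Step 4: Exact two-sided p-value (enumerate n! = 3628800 permutations of y under H0): p = 1.000000.
Step 5: alpha = 0.05. fail to reject H0.

tau_b = -0.0222 (C=22, D=23), p = 1.000000, fail to reject H0.


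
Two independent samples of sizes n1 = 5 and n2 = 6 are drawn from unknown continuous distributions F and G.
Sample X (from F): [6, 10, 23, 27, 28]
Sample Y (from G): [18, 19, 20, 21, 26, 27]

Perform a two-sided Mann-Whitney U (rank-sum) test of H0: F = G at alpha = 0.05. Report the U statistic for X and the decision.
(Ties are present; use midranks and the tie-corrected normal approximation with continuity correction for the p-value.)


Step 1: Combine and sort all 11 observations; assign midranks.
sorted (value, group): (6,X), (10,X), (18,Y), (19,Y), (20,Y), (21,Y), (23,X), (26,Y), (27,X), (27,Y), (28,X)
ranks: 6->1, 10->2, 18->3, 19->4, 20->5, 21->6, 23->7, 26->8, 27->9.5, 27->9.5, 28->11
Step 2: Rank sum for X: R1 = 1 + 2 + 7 + 9.5 + 11 = 30.5.
Step 3: U_X = R1 - n1(n1+1)/2 = 30.5 - 5*6/2 = 30.5 - 15 = 15.5.
       U_Y = n1*n2 - U_X = 30 - 15.5 = 14.5.
Step 4: Ties are present, so use the tie-corrected normal approximation (with continuity correction) for the p-value.
Step 5: p-value = 1.000000; compare to alpha = 0.05. fail to reject H0.

U_X = 15.5, p = 1.000000, fail to reject H0 at alpha = 0.05.


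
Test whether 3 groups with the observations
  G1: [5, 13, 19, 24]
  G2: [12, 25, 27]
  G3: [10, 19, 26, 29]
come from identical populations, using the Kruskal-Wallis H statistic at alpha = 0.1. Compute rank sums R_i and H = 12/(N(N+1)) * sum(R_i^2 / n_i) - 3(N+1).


Step 1: Combine all N = 11 observations and assign midranks.
sorted (value, group, rank): (5,G1,1), (10,G3,2), (12,G2,3), (13,G1,4), (19,G1,5.5), (19,G3,5.5), (24,G1,7), (25,G2,8), (26,G3,9), (27,G2,10), (29,G3,11)
Step 2: Sum ranks within each group.
R_1 = 17.5 (n_1 = 4)
R_2 = 21 (n_2 = 3)
R_3 = 27.5 (n_3 = 4)
Step 3: H = 12/(N(N+1)) * sum(R_i^2/n_i) - 3(N+1)
     = 12/(11*12) * (17.5^2/4 + 21^2/3 + 27.5^2/4) - 3*12
     = 0.090909 * 412.625 - 36
     = 1.511364.
Step 4: Ties present; correction factor C = 1 - 6/(11^3 - 11) = 0.995455. Corrected H = 1.511364 / 0.995455 = 1.518265.
Step 5: Under H0, H ~ chi^2(2); p-value = 0.468072.
Step 6: alpha = 0.1. fail to reject H0.

H = 1.5183, df = 2, p = 0.468072, fail to reject H0.


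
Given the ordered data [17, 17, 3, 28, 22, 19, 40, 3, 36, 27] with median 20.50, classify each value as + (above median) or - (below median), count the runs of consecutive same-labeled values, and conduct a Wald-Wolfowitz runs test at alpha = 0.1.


Step 1: Compute median = 20.50; label A = above, B = below.
Labels in order: BBBAABABAA  (n_A = 5, n_B = 5)
Step 2: Count runs R = 6.
Step 3: Under H0 (random ordering), E[R] = 2*n_A*n_B/(n_A+n_B) + 1 = 2*5*5/10 + 1 = 6.0000.
        Var[R] = 2*n_A*n_B*(2*n_A*n_B - n_A - n_B) / ((n_A+n_B)^2 * (n_A+n_B-1)) = 2000/900 = 2.2222.
        SD[R] = 1.4907.
Step 4: R = E[R], so z = 0 with no continuity correction.
Step 5: Two-sided p-value via normal approximation = 2*(1 - Phi(|z|)) = 1.000000.
Step 6: alpha = 0.1. fail to reject H0.

R = 6, z = 0.0000, p = 1.000000, fail to reject H0.


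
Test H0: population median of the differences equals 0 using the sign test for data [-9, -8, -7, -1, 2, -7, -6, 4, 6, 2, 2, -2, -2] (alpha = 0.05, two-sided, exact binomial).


Step 1: Discard zero differences. Original n = 13; n_eff = number of nonzero differences = 13.
Nonzero differences (with sign): -9, -8, -7, -1, +2, -7, -6, +4, +6, +2, +2, -2, -2
Step 2: Count signs: positive = 5, negative = 8.
Step 3: Under H0: P(positive) = 0.5, so the number of positives S ~ Bin(13, 0.5).
Step 4: Two-sided exact p-value = sum of Bin(13,0.5) probabilities at or below the observed probability = 0.581055.
Step 5: alpha = 0.05. fail to reject H0.

n_eff = 13, pos = 5, neg = 8, p = 0.581055, fail to reject H0.


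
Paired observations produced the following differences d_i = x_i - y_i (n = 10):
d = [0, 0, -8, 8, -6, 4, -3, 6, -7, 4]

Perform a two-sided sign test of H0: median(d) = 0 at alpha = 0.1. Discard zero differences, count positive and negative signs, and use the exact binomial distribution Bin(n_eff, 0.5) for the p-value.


Step 1: Discard zero differences. Original n = 10; n_eff = number of nonzero differences = 8.
Nonzero differences (with sign): -8, +8, -6, +4, -3, +6, -7, +4
Step 2: Count signs: positive = 4, negative = 4.
Step 3: Under H0: P(positive) = 0.5, so the number of positives S ~ Bin(8, 0.5).
Step 4: Two-sided exact p-value = sum of Bin(8,0.5) probabilities at or below the observed probability = 1.000000.
Step 5: alpha = 0.1. fail to reject H0.

n_eff = 8, pos = 4, neg = 4, p = 1.000000, fail to reject H0.


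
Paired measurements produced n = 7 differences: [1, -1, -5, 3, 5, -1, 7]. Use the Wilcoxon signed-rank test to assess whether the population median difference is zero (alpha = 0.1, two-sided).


Step 1: Drop any zero differences (none here) and take |d_i|.
|d| = [1, 1, 5, 3, 5, 1, 7]
Step 2: Midrank |d_i| (ties get averaged ranks).
ranks: |1|->2, |1|->2, |5|->5.5, |3|->4, |5|->5.5, |1|->2, |7|->7
Step 3: Attach original signs; sum ranks with positive sign and with negative sign.
W+ = 2 + 4 + 5.5 + 7 = 18.5
W- = 2 + 5.5 + 2 = 9.5
(Check: W+ + W- = 28 should equal n(n+1)/2 = 28.)
Step 4: Test statistic W = min(W+, W-) = 9.5.
Step 5: Ties in |d|, so use the tie-corrected normal approximation.
        E[W] = n(n+1)/4 = 7*8/4 = 14.
        Tie groups: |d|=1 (t=3), |d|=5 (t=2); sum(t^3 - t) = 30.
        Var[W] = n(n+1)(2n+1)/24 - sum(t^3-t)/48 = 840/24 - 30/48 = 34.375.
        z = (W - E[W]) / sqrt(Var[W]) = (9.5 - 14) / 5.8630 = -0.7675.
        Two-sided p = 2*Phi(z) = 0.442771.
Step 6: alpha = 0.1. fail to reject H0.

W+ = 18.5, W- = 9.5, W = min = 9.5, p = 0.442771, fail to reject H0.


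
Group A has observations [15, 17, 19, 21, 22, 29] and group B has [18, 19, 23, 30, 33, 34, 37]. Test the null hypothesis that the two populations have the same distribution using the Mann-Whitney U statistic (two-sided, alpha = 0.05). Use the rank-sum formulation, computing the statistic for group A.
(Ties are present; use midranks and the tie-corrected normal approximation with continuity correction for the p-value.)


Step 1: Combine and sort all 13 observations; assign midranks.
sorted (value, group): (15,X), (17,X), (18,Y), (19,X), (19,Y), (21,X), (22,X), (23,Y), (29,X), (30,Y), (33,Y), (34,Y), (37,Y)
ranks: 15->1, 17->2, 18->3, 19->4.5, 19->4.5, 21->6, 22->7, 23->8, 29->9, 30->10, 33->11, 34->12, 37->13
Step 2: Rank sum for X: R1 = 1 + 2 + 4.5 + 6 + 7 + 9 = 29.5.
Step 3: U_X = R1 - n1(n1+1)/2 = 29.5 - 6*7/2 = 29.5 - 21 = 8.5.
       U_Y = n1*n2 - U_X = 42 - 8.5 = 33.5.
Step 4: Ties are present, so use the tie-corrected normal approximation (with continuity correction) for the p-value.
Step 5: p-value = 0.086044; compare to alpha = 0.05. fail to reject H0.

U_X = 8.5, p = 0.086044, fail to reject H0 at alpha = 0.05.


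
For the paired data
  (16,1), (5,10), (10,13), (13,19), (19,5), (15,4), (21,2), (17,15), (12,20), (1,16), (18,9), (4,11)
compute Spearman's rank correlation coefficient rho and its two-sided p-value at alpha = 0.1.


Step 1: Rank x and y separately (midranks; no ties here).
rank(x): 16->8, 5->3, 10->4, 13->6, 19->11, 15->7, 21->12, 17->9, 12->5, 1->1, 18->10, 4->2
rank(y): 1->1, 10->6, 13->8, 19->11, 5->4, 4->3, 2->2, 15->9, 20->12, 16->10, 9->5, 11->7
Step 2: d_i = R_x(i) - R_y(i); compute d_i^2.
  (8-1)^2=49, (3-6)^2=9, (4-8)^2=16, (6-11)^2=25, (11-4)^2=49, (7-3)^2=16, (12-2)^2=100, (9-9)^2=0, (5-12)^2=49, (1-10)^2=81, (10-5)^2=25, (2-7)^2=25
sum(d^2) = 444.
Step 3: rho = 1 - 6*444 / (12*(12^2 - 1)) = 1 - 2664/1716 = -0.552448.
Step 4: Under H0, t = rho * sqrt((n-2)/(1-rho^2)) = -2.0959 ~ t(10).
Step 5: Two-sided p-value from the t-distribution with 10 df = 0.062511.
Step 6: alpha = 0.1. reject H0.

rho = -0.5524, p = 0.062511, reject H0 at alpha = 0.1.


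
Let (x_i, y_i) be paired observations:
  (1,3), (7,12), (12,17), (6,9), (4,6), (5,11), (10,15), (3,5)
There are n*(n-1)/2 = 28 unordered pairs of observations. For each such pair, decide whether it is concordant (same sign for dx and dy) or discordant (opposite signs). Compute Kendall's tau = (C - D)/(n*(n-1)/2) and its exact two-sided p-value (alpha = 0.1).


Step 1: Enumerate the 28 unordered pairs (i,j) with i<j and classify each by sign(x_j-x_i) * sign(y_j-y_i).
  (1,2):dx=+6,dy=+9->C; (1,3):dx=+11,dy=+14->C; (1,4):dx=+5,dy=+6->C; (1,5):dx=+3,dy=+3->C
  (1,6):dx=+4,dy=+8->C; (1,7):dx=+9,dy=+12->C; (1,8):dx=+2,dy=+2->C; (2,3):dx=+5,dy=+5->C
  (2,4):dx=-1,dy=-3->C; (2,5):dx=-3,dy=-6->C; (2,6):dx=-2,dy=-1->C; (2,7):dx=+3,dy=+3->C
  (2,8):dx=-4,dy=-7->C; (3,4):dx=-6,dy=-8->C; (3,5):dx=-8,dy=-11->C; (3,6):dx=-7,dy=-6->C
  (3,7):dx=-2,dy=-2->C; (3,8):dx=-9,dy=-12->C; (4,5):dx=-2,dy=-3->C; (4,6):dx=-1,dy=+2->D
  (4,7):dx=+4,dy=+6->C; (4,8):dx=-3,dy=-4->C; (5,6):dx=+1,dy=+5->C; (5,7):dx=+6,dy=+9->C
  (5,8):dx=-1,dy=-1->C; (6,7):dx=+5,dy=+4->C; (6,8):dx=-2,dy=-6->C; (7,8):dx=-7,dy=-10->C
Step 2: C = 27, D = 1, total pairs = 28.
Step 3: tau = (C - D)/(n(n-1)/2) = (27 - 1)/28 = 0.928571.
Step 4: Exact two-sided p-value (enumerate n! = 40320 permutations of y under H0): p = 0.000397.
Step 5: alpha = 0.1. reject H0.

tau_b = 0.9286 (C=27, D=1), p = 0.000397, reject H0.


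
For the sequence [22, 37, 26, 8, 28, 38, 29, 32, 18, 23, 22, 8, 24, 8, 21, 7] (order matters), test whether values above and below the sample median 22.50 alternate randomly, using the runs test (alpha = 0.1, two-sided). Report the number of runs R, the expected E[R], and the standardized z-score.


Step 1: Compute median = 22.50; label A = above, B = below.
Labels in order: BAABAAAABABBABBB  (n_A = 8, n_B = 8)
Step 2: Count runs R = 9.
Step 3: Under H0 (random ordering), E[R] = 2*n_A*n_B/(n_A+n_B) + 1 = 2*8*8/16 + 1 = 9.0000.
        Var[R] = 2*n_A*n_B*(2*n_A*n_B - n_A - n_B) / ((n_A+n_B)^2 * (n_A+n_B-1)) = 14336/3840 = 3.7333.
        SD[R] = 1.9322.
Step 4: R = E[R], so z = 0 with no continuity correction.
Step 5: Two-sided p-value via normal approximation = 2*(1 - Phi(|z|)) = 1.000000.
Step 6: alpha = 0.1. fail to reject H0.

R = 9, z = 0.0000, p = 1.000000, fail to reject H0.


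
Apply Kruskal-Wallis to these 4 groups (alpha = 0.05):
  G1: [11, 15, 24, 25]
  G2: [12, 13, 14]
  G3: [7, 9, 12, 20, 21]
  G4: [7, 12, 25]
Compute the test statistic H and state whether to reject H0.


Step 1: Combine all N = 15 observations and assign midranks.
sorted (value, group, rank): (7,G3,1.5), (7,G4,1.5), (9,G3,3), (11,G1,4), (12,G2,6), (12,G3,6), (12,G4,6), (13,G2,8), (14,G2,9), (15,G1,10), (20,G3,11), (21,G3,12), (24,G1,13), (25,G1,14.5), (25,G4,14.5)
Step 2: Sum ranks within each group.
R_1 = 41.5 (n_1 = 4)
R_2 = 23 (n_2 = 3)
R_3 = 33.5 (n_3 = 5)
R_4 = 22 (n_4 = 3)
Step 3: H = 12/(N(N+1)) * sum(R_i^2/n_i) - 3(N+1)
     = 12/(15*16) * (41.5^2/4 + 23^2/3 + 33.5^2/5 + 22^2/3) - 3*16
     = 0.050000 * 992.679 - 48
     = 1.633958.
Step 4: Ties present; correction factor C = 1 - 36/(15^3 - 15) = 0.989286. Corrected H = 1.633958 / 0.989286 = 1.651655.
Step 5: Under H0, H ~ chi^2(3); p-value = 0.647735.
Step 6: alpha = 0.05. fail to reject H0.

H = 1.6517, df = 3, p = 0.647735, fail to reject H0.


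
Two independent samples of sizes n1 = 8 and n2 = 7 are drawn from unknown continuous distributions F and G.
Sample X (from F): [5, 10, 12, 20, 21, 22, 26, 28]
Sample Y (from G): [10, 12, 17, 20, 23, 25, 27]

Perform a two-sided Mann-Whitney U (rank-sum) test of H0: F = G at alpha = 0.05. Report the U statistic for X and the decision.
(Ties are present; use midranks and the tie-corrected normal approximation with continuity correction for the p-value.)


Step 1: Combine and sort all 15 observations; assign midranks.
sorted (value, group): (5,X), (10,X), (10,Y), (12,X), (12,Y), (17,Y), (20,X), (20,Y), (21,X), (22,X), (23,Y), (25,Y), (26,X), (27,Y), (28,X)
ranks: 5->1, 10->2.5, 10->2.5, 12->4.5, 12->4.5, 17->6, 20->7.5, 20->7.5, 21->9, 22->10, 23->11, 25->12, 26->13, 27->14, 28->15
Step 2: Rank sum for X: R1 = 1 + 2.5 + 4.5 + 7.5 + 9 + 10 + 13 + 15 = 62.5.
Step 3: U_X = R1 - n1(n1+1)/2 = 62.5 - 8*9/2 = 62.5 - 36 = 26.5.
       U_Y = n1*n2 - U_X = 56 - 26.5 = 29.5.
Step 4: Ties are present, so use the tie-corrected normal approximation (with continuity correction) for the p-value.
Step 5: p-value = 0.907622; compare to alpha = 0.05. fail to reject H0.

U_X = 26.5, p = 0.907622, fail to reject H0 at alpha = 0.05.


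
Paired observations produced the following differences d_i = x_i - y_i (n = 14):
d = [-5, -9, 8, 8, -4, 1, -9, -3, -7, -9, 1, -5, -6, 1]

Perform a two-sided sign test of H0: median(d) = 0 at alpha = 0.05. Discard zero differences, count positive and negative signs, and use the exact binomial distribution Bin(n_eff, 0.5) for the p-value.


Step 1: Discard zero differences. Original n = 14; n_eff = number of nonzero differences = 14.
Nonzero differences (with sign): -5, -9, +8, +8, -4, +1, -9, -3, -7, -9, +1, -5, -6, +1
Step 2: Count signs: positive = 5, negative = 9.
Step 3: Under H0: P(positive) = 0.5, so the number of positives S ~ Bin(14, 0.5).
Step 4: Two-sided exact p-value = sum of Bin(14,0.5) probabilities at or below the observed probability = 0.423950.
Step 5: alpha = 0.05. fail to reject H0.

n_eff = 14, pos = 5, neg = 9, p = 0.423950, fail to reject H0.


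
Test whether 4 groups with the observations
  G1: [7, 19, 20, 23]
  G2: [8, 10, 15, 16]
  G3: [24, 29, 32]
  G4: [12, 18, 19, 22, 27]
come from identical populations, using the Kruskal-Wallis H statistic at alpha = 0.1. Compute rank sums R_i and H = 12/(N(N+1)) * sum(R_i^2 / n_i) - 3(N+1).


Step 1: Combine all N = 16 observations and assign midranks.
sorted (value, group, rank): (7,G1,1), (8,G2,2), (10,G2,3), (12,G4,4), (15,G2,5), (16,G2,6), (18,G4,7), (19,G1,8.5), (19,G4,8.5), (20,G1,10), (22,G4,11), (23,G1,12), (24,G3,13), (27,G4,14), (29,G3,15), (32,G3,16)
Step 2: Sum ranks within each group.
R_1 = 31.5 (n_1 = 4)
R_2 = 16 (n_2 = 4)
R_3 = 44 (n_3 = 3)
R_4 = 44.5 (n_4 = 5)
Step 3: H = 12/(N(N+1)) * sum(R_i^2/n_i) - 3(N+1)
     = 12/(16*17) * (31.5^2/4 + 16^2/4 + 44^2/3 + 44.5^2/5) - 3*17
     = 0.044118 * 1353.45 - 51
     = 8.710846.
Step 4: Ties present; correction factor C = 1 - 6/(16^3 - 16) = 0.998529. Corrected H = 8.710846 / 0.998529 = 8.723675.
Step 5: Under H0, H ~ chi^2(3); p-value = 0.033200.
Step 6: alpha = 0.1. reject H0.

H = 8.7237, df = 3, p = 0.033200, reject H0.


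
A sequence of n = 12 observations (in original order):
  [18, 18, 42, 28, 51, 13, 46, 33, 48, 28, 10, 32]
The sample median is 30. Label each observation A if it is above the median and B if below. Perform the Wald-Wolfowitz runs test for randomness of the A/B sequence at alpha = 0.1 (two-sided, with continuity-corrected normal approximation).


Step 1: Compute median = 30; label A = above, B = below.
Labels in order: BBABABAAABBA  (n_A = 6, n_B = 6)
Step 2: Count runs R = 8.
Step 3: Under H0 (random ordering), E[R] = 2*n_A*n_B/(n_A+n_B) + 1 = 2*6*6/12 + 1 = 7.0000.
        Var[R] = 2*n_A*n_B*(2*n_A*n_B - n_A - n_B) / ((n_A+n_B)^2 * (n_A+n_B-1)) = 4320/1584 = 2.7273.
        SD[R] = 1.6514.
Step 4: Continuity-corrected z = (R - 0.5 - E[R]) / SD[R] = (8 - 0.5 - 7.0000) / 1.6514 = 0.3028.
Step 5: Two-sided p-value via normal approximation = 2*(1 - Phi(|z|)) = 0.762069.
Step 6: alpha = 0.1. fail to reject H0.

R = 8, z = 0.3028, p = 0.762069, fail to reject H0.
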